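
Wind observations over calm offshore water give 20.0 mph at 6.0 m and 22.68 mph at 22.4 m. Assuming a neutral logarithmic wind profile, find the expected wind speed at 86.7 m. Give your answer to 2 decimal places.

25.43 mph

Log law: V ∝ ln(z/z₀). From the pair, with r = V₁/V₂ = 0.88183,
ln z₀ = (ln z₁ − r·ln z₂)/(1 − r) = (1.7918 − 0.88183×3.1091)/0.11817 = -8.0388 → z₀ = 0.0003227 m
V₃ = V₁ · ln(z₃/z₀)/ln(z₁/z₀) = 20.0 × 12.5013/9.8306 = 25.4334 mph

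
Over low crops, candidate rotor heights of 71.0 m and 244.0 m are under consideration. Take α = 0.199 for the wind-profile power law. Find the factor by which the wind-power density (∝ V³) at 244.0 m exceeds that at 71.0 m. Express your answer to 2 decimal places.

Speed ratio: V_B/V_A = (z_B/z_A)^α = (244.0/71.0)^0.199 = (3.4366)^0.199 = 1.27847
Power-density ratio: P_B/P_A = (V_B/V_A)³ = (1.27847)³ = 2.08964

2.09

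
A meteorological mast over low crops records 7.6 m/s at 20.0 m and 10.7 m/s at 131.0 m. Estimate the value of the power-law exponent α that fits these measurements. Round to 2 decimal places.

Power law: V₂/V₁ = (z₂/z₁)^α ⇒ α = ln(V₂/V₁) / ln(z₂/z₁)
α = ln(10.7/7.6) / ln(131.0/20.0) = ln(1.4079) / ln(6.5500)
  = 0.34210 / 1.87947 = 0.18202

α ≈ 0.18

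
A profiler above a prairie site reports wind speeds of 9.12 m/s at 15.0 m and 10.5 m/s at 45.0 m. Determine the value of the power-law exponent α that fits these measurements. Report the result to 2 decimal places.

Power law: V₂/V₁ = (z₂/z₁)^α ⇒ α = ln(V₂/V₁) / ln(z₂/z₁)
α = ln(10.5/9.12) / ln(45.0/15.0) = ln(1.1513) / ln(3.0000)
  = 0.14091 / 1.09861 = 0.12826

α ≈ 0.13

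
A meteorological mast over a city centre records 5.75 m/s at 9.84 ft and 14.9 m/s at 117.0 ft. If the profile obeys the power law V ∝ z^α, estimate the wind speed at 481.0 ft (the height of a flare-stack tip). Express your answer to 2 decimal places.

25.66 m/s

First find α: α = ln(V₂/V₁)/ln(z₂/z₁) = ln(14.9/5.75)/ln(117.0/9.84) = 0.95216/2.47572 = 0.3846
Extrapolate from 117.0 ft to 481.0 ft: V₃ = 14.9 × (481.0/117.0)^0.3846 = 14.9 × 1.7224 = 25.6634 m/s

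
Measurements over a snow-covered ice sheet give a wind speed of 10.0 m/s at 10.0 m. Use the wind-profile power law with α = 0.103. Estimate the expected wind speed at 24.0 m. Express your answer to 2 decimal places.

Power-law profile: V₂ = V₁ · (z₂/z₁)^α
V₂ = 10.0 × (24.0/10.0)^0.103 = 10.0 × (2.4000)^0.103
    = 10.0 × 1.0944 = 10.9436 m/s

10.94 m/s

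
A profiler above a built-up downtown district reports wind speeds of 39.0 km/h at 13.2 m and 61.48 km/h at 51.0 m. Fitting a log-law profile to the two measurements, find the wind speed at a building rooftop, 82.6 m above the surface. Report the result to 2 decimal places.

69.50 km/h

Log law: V ∝ ln(z/z₀). From the pair, with r = V₁/V₂ = 0.63435,
ln z₀ = (ln z₁ − r·ln z₂)/(1 − r) = (2.5802 − 0.63435×3.9318)/0.36565 = 0.2353 → z₀ = 1.265 m
V₃ = V₁ · ln(z₃/z₀)/ln(z₁/z₀) = 39.0 × 4.1787/2.3449 = 69.4997 km/h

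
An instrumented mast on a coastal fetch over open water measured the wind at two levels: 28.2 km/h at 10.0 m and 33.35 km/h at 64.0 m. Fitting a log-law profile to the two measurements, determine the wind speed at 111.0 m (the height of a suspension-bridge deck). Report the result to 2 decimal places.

Log law: V ∝ ln(z/z₀). From the pair, with r = V₁/V₂ = 0.84558,
ln z₀ = (ln z₁ − r·ln z₂)/(1 − r) = (2.3026 − 0.84558×4.1589)/0.15442 = -7.8620 → z₀ = 0.0003851 m
V₃ = V₁ · ln(z₃/z₀)/ln(z₁/z₀) = 28.2 × 12.5715/10.1646 = 34.8777 km/h

34.88 km/h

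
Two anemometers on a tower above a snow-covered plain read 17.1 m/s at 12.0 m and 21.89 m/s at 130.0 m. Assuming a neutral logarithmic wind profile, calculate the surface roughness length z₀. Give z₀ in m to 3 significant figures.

z₀ ≈ 0.00243 m

Log law: V(z) ∝ ln(z/z₀). With r = V₁/V₂ = 17.1/21.89 = 0.78118,
r · ln(z₂/z₀) = ln(z₁/z₀) ⇒ ln z₀ = (ln z₁ − r·ln z₂)/(1 − r)
ln z₀ = (2.48491 − 0.78118×4.86753) / 0.21882 = -6.0209
z₀ = exp(-6.0209) = 0.002427 m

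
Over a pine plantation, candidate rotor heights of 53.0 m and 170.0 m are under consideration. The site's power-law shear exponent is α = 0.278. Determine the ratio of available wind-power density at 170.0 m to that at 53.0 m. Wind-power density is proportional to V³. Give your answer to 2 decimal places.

2.64

Speed ratio: V_B/V_A = (z_B/z_A)^α = (170.0/53.0)^0.278 = (3.2075)^0.278 = 1.38266
Power-density ratio: P_B/P_A = (V_B/V_A)³ = (1.38266)³ = 2.64331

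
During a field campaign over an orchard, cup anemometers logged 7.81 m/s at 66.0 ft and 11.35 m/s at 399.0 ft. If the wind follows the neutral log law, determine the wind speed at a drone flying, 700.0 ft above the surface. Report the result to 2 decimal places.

Log law: V ∝ ln(z/z₀). From the pair, with r = V₁/V₂ = 0.68811,
ln z₀ = (ln z₁ − r·ln z₂)/(1 − r) = (4.1897 − 0.68811×5.9890)/0.31189 = 0.2200 → z₀ = 1.246 ft
V₃ = V₁ · ln(z₃/z₀)/ln(z₁/z₀) = 7.81 × 6.3311/3.9697 = 12.4559 m/s

12.46 m/s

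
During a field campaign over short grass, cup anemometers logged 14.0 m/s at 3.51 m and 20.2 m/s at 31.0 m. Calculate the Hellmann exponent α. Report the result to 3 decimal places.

α ≈ 0.168

Power law: V₂/V₁ = (z₂/z₁)^α ⇒ α = ln(V₂/V₁) / ln(z₂/z₁)
α = ln(20.2/14.0) / ln(31.0/3.51) = ln(1.4429) / ln(8.8319)
  = 0.36663 / 2.17837 = 0.16830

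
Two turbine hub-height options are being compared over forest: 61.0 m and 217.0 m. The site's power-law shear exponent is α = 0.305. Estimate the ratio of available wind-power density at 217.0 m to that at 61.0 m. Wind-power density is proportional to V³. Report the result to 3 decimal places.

Speed ratio: V_B/V_A = (z_B/z_A)^α = (217.0/61.0)^0.305 = (3.5574)^0.305 = 1.47263
Power-density ratio: P_B/P_A = (V_B/V_A)³ = (1.47263)³ = 3.19362

3.194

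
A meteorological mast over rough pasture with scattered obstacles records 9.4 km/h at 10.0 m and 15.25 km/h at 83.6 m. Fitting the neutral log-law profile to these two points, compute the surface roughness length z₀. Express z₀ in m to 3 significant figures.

z₀ ≈ 0.330 m

Log law: V(z) ∝ ln(z/z₀). With r = V₁/V₂ = 9.4/15.25 = 0.61639,
r · ln(z₂/z₀) = ln(z₁/z₀) ⇒ ln z₀ = (ln z₁ − r·ln z₂)/(1 − r)
ln z₀ = (2.30259 − 0.61639×4.42604) / 0.38361 = -1.1095
z₀ = exp(-1.1095) = 0.3297 m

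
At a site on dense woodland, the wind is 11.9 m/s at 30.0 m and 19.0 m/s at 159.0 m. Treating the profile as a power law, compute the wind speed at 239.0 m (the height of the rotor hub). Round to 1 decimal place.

First find α: α = ln(V₂/V₁)/ln(z₂/z₁) = ln(19.0/11.9)/ln(159.0/30.0) = 0.46790/1.66771 = 0.2806
Extrapolate from 159.0 m to 239.0 m: V₃ = 19.0 × (239.0/159.0)^0.2806 = 19.0 × 1.1211 = 21.3017 m/s

21.3 m/s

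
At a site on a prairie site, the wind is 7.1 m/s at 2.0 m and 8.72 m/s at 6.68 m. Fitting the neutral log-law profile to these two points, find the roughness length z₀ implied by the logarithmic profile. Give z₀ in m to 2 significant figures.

z₀ ≈ 0.010 m

Log law: V(z) ∝ ln(z/z₀). With r = V₁/V₂ = 7.1/8.72 = 0.81422,
r · ln(z₂/z₀) = ln(z₁/z₀) ⇒ ln z₀ = (ln z₁ − r·ln z₂)/(1 − r)
ln z₀ = (0.69315 − 0.81422×1.89912) / 0.18578 = -4.5923
z₀ = exp(-4.5923) = 0.01013 m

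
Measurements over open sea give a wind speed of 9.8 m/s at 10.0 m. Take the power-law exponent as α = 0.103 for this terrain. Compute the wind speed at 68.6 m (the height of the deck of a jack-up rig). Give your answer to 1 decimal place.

Power-law profile: V₂ = V₁ · (z₂/z₁)^α
V₂ = 9.8 × (68.6/10.0)^0.103 = 9.8 × (6.8600)^0.103
    = 9.8 × 1.2194 = 11.9500 m/s

11.9 m/s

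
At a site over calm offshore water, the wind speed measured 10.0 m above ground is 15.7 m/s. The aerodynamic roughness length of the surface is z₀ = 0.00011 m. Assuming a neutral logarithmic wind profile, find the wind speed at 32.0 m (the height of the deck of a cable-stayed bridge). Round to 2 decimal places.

17.30 m/s

Log law: V(z) ∝ ln(z/z₀), so V₂/V₁ = ln(z₂/z₀) / ln(z₁/z₀).
ln(32.0/0.00011) = 12.5808, ln(10.0/0.00011) = 11.4176
V₂ = 15.7 × 12.5808/11.4176 = 15.7 × 1.1019 = 17.2994 m/s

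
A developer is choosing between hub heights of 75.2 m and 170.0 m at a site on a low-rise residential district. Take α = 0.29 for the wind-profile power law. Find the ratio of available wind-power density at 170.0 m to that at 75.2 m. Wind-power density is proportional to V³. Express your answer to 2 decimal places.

2.03

Speed ratio: V_B/V_A = (z_B/z_A)^α = (170.0/75.2)^0.29 = (2.2606)^0.29 = 1.26686
Power-density ratio: P_B/P_A = (V_B/V_A)³ = (1.26686)³ = 2.03320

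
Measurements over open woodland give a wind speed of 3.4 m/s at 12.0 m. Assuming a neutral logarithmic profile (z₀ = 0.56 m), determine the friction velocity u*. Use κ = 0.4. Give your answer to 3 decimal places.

u* ≈ 0.444 m/s

Log law: V(z) = (u*/κ) · ln(z/z₀) ⇒ u* = κ · V / ln(z/z₀)
u* = 0.4 × 3.4 / ln(12.0/0.56) = 0.4 × 3.4 / 3.0647
   = 1.3600 / 3.0647 = 0.4438 m/s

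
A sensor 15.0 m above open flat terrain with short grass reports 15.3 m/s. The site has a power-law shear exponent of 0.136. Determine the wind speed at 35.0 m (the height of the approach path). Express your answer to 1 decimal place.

17.2 m/s

Power-law profile: V₂ = V₁ · (z₂/z₁)^α
V₂ = 15.3 × (35.0/15.0)^0.136 = 15.3 × (2.3333)^0.136
    = 15.3 × 1.1221 = 17.1687 m/s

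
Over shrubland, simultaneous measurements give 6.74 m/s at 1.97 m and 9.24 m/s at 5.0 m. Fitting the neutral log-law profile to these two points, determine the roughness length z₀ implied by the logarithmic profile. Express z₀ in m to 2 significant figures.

Log law: V(z) ∝ ln(z/z₀). With r = V₁/V₂ = 6.74/9.24 = 0.72944,
r · ln(z₂/z₀) = ln(z₁/z₀) ⇒ ln z₀ = (ln z₁ − r·ln z₂)/(1 − r)
ln z₀ = (0.67803 − 0.72944×1.60944) / 0.27056 = -1.8330
z₀ = exp(-1.8330) = 0.1599 m

z₀ ≈ 0.16 m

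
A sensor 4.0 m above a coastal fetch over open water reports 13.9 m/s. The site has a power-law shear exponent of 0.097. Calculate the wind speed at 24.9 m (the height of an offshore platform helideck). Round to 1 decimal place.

Power-law profile: V₂ = V₁ · (z₂/z₁)^α
V₂ = 13.9 × (24.9/4.0)^0.097 = 13.9 × (6.2250)^0.097
    = 13.9 × 1.1941 = 16.5976 m/s

16.6 m/s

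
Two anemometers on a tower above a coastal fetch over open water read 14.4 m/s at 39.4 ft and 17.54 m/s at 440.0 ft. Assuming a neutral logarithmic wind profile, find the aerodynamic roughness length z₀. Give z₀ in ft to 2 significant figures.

z₀ ≈ 0.00062 ft

Log law: V(z) ∝ ln(z/z₀). With r = V₁/V₂ = 14.4/17.54 = 0.82098,
r · ln(z₂/z₀) = ln(z₁/z₀) ⇒ ln z₀ = (ln z₁ − r·ln z₂)/(1 − r)
ln z₀ = (3.67377 − 0.82098×6.08677) / 0.17902 = -7.3923
z₀ = exp(-7.3923) = 0.0006160 ft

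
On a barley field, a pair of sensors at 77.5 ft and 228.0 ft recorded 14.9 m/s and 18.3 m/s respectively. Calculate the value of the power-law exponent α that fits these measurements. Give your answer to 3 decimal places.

Power law: V₂/V₁ = (z₂/z₁)^α ⇒ α = ln(V₂/V₁) / ln(z₂/z₁)
α = ln(18.3/14.9) / ln(228.0/77.5) = ln(1.2282) / ln(2.9419)
  = 0.20554 / 1.07907 = 0.19048

α ≈ 0.190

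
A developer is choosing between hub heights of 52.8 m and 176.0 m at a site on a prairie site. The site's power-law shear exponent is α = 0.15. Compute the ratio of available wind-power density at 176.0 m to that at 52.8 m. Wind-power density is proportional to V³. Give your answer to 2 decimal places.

1.72

Speed ratio: V_B/V_A = (z_B/z_A)^α = (176.0/52.8)^0.15 = (3.3333)^0.15 = 1.19793
Power-density ratio: P_B/P_A = (V_B/V_A)³ = (1.19793)³ = 1.71908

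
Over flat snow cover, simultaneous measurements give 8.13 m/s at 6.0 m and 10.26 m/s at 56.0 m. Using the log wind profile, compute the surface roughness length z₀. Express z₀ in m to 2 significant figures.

Log law: V(z) ∝ ln(z/z₀). With r = V₁/V₂ = 8.13/10.26 = 0.79240,
r · ln(z₂/z₀) = ln(z₁/z₀) ⇒ ln z₀ = (ln z₁ − r·ln z₂)/(1 − r)
ln z₀ = (1.79176 − 0.79240×4.02535) / 0.20760 = -6.7336
z₀ = exp(-6.7336) = 0.001190 m

z₀ ≈ 0.0012 m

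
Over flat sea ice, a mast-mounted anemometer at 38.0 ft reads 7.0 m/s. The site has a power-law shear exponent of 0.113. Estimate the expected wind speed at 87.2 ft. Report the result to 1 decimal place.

7.7 m/s

Power-law profile: V₂ = V₁ · (z₂/z₁)^α
V₂ = 7.0 × (87.2/38.0)^0.113 = 7.0 × (2.2947)^0.113
    = 7.0 × 1.0984 = 7.6888 m/s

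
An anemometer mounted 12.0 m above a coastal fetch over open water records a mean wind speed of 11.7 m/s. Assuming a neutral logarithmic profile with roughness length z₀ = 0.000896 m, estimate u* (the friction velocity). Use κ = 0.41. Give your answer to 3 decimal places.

u* ≈ 0.505 m/s

Log law: V(z) = (u*/κ) · ln(z/z₀) ⇒ u* = κ · V / ln(z/z₀)
u* = 0.41 × 11.7 / ln(12.0/0.000896) = 0.41 × 11.7 / 9.5025
   = 4.7970 / 9.5025 = 0.5048 m/s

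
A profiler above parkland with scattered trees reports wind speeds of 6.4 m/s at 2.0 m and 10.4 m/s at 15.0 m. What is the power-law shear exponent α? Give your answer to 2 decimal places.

α ≈ 0.24

Power law: V₂/V₁ = (z₂/z₁)^α ⇒ α = ln(V₂/V₁) / ln(z₂/z₁)
α = ln(10.4/6.4) / ln(15.0/2.0) = ln(1.6250) / ln(7.5000)
  = 0.48551 / 2.01490 = 0.24096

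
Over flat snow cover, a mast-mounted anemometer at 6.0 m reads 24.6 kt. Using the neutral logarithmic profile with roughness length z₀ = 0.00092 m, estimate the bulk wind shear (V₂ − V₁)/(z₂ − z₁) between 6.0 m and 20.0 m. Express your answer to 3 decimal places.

Log law: V₂ = V₁ · ln(z₂/z₀)/ln(z₁/z₀) = 24.6 × 9.9869/8.7829 = 27.9722 kt
ΔV/Δz = (27.9722 − 24.6)/(20.0 − 6.0) = 3.3722/14.0000 = 0.24087 kt/m

0.241 kt/m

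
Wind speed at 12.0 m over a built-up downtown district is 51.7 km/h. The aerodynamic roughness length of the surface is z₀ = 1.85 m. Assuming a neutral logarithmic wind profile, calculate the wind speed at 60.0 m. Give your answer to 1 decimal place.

96.2 km/h

Log law: V(z) ∝ ln(z/z₀), so V₂/V₁ = ln(z₂/z₀) / ln(z₁/z₀).
ln(60.0/1.85) = 3.4792, ln(12.0/1.85) = 1.8697
V₂ = 51.7 × 3.4792/1.8697 = 51.7 × 1.8608 = 96.2029 km/h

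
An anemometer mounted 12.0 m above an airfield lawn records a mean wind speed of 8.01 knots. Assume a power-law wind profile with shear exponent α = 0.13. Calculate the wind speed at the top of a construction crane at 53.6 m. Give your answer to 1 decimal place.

Power-law profile: V₂ = V₁ · (z₂/z₁)^α
V₂ = 8.01 × (53.6/12.0)^0.13 = 8.01 × (4.4667)^0.13
    = 8.01 × 1.2148 = 9.7304 knots

9.7 knots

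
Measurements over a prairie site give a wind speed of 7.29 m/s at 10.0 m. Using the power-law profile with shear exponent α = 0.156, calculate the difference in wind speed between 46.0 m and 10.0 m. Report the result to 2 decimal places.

Power law: V₂ = V₁ · (z₂/z₁)^α = 7.29 × (4.6000)^0.156 = 9.2495 m/s
ΔV = 9.2495 − 7.29 = 1.9595 m/s

1.96 m/s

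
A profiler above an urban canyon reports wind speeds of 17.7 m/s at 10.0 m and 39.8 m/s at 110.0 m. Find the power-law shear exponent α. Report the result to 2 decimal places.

α ≈ 0.34

Power law: V₂/V₁ = (z₂/z₁)^α ⇒ α = ln(V₂/V₁) / ln(z₂/z₁)
α = ln(39.8/17.7) / ln(110.0/10.0) = ln(2.2486) / ln(11.0000)
  = 0.81030 / 2.39790 = 0.33792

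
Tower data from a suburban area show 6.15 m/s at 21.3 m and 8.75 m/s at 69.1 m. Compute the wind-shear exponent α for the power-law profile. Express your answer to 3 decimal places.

Power law: V₂/V₁ = (z₂/z₁)^α ⇒ α = ln(V₂/V₁) / ln(z₂/z₁)
α = ln(8.75/6.15) / ln(69.1/21.3) = ln(1.4228) / ln(3.2441)
  = 0.35260 / 1.17685 = 0.29962

α ≈ 0.300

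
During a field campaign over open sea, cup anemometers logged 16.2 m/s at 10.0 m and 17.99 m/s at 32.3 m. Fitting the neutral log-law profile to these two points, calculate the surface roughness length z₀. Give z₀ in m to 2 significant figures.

Log law: V(z) ∝ ln(z/z₀). With r = V₁/V₂ = 16.2/17.99 = 0.90050,
r · ln(z₂/z₀) = ln(z₁/z₀) ⇒ ln z₀ = (ln z₁ − r·ln z₂)/(1 − r)
ln z₀ = (2.30259 − 0.90050×3.47507) / 0.09950 = -8.3087
z₀ = exp(-8.3087) = 0.0002464 m

z₀ ≈ 0.00025 m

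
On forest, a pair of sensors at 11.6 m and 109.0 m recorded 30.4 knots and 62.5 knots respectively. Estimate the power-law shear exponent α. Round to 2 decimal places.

α ≈ 0.32

Power law: V₂/V₁ = (z₂/z₁)^α ⇒ α = ln(V₂/V₁) / ln(z₂/z₁)
α = ln(62.5/30.4) / ln(109.0/11.6) = ln(2.0559) / ln(9.3966)
  = 0.72072 / 2.24034 = 0.32170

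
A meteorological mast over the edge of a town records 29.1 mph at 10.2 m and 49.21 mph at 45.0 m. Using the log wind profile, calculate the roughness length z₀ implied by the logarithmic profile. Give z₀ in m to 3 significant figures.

Log law: V(z) ∝ ln(z/z₀). With r = V₁/V₂ = 29.1/49.21 = 0.59134,
r · ln(z₂/z₀) = ln(z₁/z₀) ⇒ ln z₀ = (ln z₁ − r·ln z₂)/(1 − r)
ln z₀ = (2.32239 − 0.59134×3.80666) / 0.40866 = 0.1746
z₀ = exp(0.1746) = 1.191 m

z₀ ≈ 1.19 m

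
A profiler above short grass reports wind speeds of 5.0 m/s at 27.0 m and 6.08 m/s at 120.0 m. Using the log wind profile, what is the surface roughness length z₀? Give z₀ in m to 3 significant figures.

z₀ ≈ 0.0271 m

Log law: V(z) ∝ ln(z/z₀). With r = V₁/V₂ = 5.0/6.08 = 0.82237,
r · ln(z₂/z₀) = ln(z₁/z₀) ⇒ ln z₀ = (ln z₁ − r·ln z₂)/(1 − r)
ln z₀ = (3.29584 − 0.82237×4.78749) / 0.17763 = -3.6100
z₀ = exp(-3.6100) = 0.02705 m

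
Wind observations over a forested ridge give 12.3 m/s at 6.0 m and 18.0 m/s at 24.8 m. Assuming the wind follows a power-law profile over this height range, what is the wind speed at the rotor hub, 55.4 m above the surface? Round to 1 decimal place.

First find α: α = ln(V₂/V₁)/ln(z₂/z₁) = ln(18.0/12.3)/ln(24.8/6.0) = 0.38077/1.41908 = 0.2683
Extrapolate from 24.8 m to 55.4 m: V₃ = 18.0 × (55.4/24.8)^0.2683 = 18.0 × 1.2407 = 22.3323 m/s

22.3 m/s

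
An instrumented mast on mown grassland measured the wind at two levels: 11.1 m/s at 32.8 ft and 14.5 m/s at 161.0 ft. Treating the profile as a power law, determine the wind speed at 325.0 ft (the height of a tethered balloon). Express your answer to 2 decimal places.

First find α: α = ln(V₂/V₁)/ln(z₂/z₁) = ln(14.5/11.1)/ln(161.0/32.8) = 0.26720/1.59098 = 0.1679
Extrapolate from 161.0 ft to 325.0 ft: V₃ = 14.5 × (325.0/161.0)^0.1679 = 14.5 × 1.1252 = 16.3156 m/s

16.32 m/s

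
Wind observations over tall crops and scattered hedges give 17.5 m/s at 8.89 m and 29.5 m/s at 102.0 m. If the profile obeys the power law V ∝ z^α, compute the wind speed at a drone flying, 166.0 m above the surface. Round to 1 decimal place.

First find α: α = ln(V₂/V₁)/ln(z₂/z₁) = ln(29.5/17.5)/ln(102.0/8.89) = 0.52219/2.44005 = 0.2140
Extrapolate from 102.0 m to 166.0 m: V₃ = 29.5 × (166.0/102.0)^0.2140 = 29.5 × 1.1099 = 32.7406 m/s

32.7 m/s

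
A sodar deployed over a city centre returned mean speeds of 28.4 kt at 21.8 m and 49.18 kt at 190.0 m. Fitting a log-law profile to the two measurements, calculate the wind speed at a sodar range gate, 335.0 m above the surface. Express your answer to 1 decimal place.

Log law: V ∝ ln(z/z₀). From the pair, with r = V₁/V₂ = 0.57747,
ln z₀ = (ln z₁ − r·ln z₂)/(1 − r) = (3.0819 − 0.57747×5.2470)/0.42253 = 0.1229 → z₀ = 1.131 m
V₃ = V₁ · ln(z₃/z₀)/ln(z₁/z₀) = 28.4 × 5.6913/2.9591 = 54.6229 kt

54.6 kt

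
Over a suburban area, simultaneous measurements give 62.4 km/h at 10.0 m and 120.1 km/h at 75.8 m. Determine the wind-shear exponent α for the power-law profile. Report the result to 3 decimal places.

Power law: V₂/V₁ = (z₂/z₁)^α ⇒ α = ln(V₂/V₁) / ln(z₂/z₁)
α = ln(120.1/62.4) / ln(75.8/10.0) = ln(1.9247) / ln(7.5800)
  = 0.65476 / 2.02551 = 0.32326

α ≈ 0.323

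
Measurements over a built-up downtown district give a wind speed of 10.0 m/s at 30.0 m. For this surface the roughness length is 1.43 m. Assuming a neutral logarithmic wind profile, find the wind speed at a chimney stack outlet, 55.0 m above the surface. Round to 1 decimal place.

12.0 m/s

Log law: V(z) ∝ ln(z/z₀), so V₂/V₁ = ln(z₂/z₀) / ln(z₁/z₀).
ln(55.0/1.43) = 3.6497, ln(30.0/1.43) = 3.0435
V₂ = 10.0 × 3.6497/3.0435 = 10.0 × 1.1992 = 11.9916 m/s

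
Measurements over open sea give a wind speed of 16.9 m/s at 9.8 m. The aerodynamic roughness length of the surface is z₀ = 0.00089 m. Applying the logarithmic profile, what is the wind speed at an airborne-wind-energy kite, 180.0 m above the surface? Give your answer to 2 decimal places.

22.19 m/s

Log law: V(z) ∝ ln(z/z₀), so V₂/V₁ = ln(z₂/z₀) / ln(z₁/z₀).
ln(180.0/0.00089) = 12.2172, ln(9.8/0.00089) = 9.3067
V₂ = 16.9 × 12.2172/9.3067 = 16.9 × 1.3127 = 22.1853 m/s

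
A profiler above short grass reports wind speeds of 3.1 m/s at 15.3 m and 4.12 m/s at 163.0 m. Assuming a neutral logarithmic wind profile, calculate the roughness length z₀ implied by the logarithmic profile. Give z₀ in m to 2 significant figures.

Log law: V(z) ∝ ln(z/z₀). With r = V₁/V₂ = 3.1/4.12 = 0.75243,
r · ln(z₂/z₀) = ln(z₁/z₀) ⇒ ln z₀ = (ln z₁ − r·ln z₂)/(1 − r)
ln z₀ = (2.72785 − 0.75243×5.09375) / 0.24757 = -4.4626
z₀ = exp(-4.4626) = 0.01153 m

z₀ ≈ 0.012 m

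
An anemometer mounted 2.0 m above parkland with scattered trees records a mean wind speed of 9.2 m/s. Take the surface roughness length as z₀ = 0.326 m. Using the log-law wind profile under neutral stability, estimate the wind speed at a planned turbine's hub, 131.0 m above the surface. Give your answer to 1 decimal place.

Log law: V(z) ∝ ln(z/z₀), so V₂/V₁ = ln(z₂/z₀) / ln(z₁/z₀).
ln(131.0/0.326) = 5.9961, ln(2.0/0.326) = 1.8140
V₂ = 9.2 × 5.9961/1.8140 = 9.2 × 3.3054 = 30.4099 m/s

30.4 m/s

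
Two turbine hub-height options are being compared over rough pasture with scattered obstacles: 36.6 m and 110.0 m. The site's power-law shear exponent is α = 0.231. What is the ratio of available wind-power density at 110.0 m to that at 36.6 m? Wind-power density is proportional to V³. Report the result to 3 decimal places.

Speed ratio: V_B/V_A = (z_B/z_A)^α = (110.0/36.6)^0.231 = (3.0055)^0.231 = 1.28943
Power-density ratio: P_B/P_A = (V_B/V_A)³ = (1.28943)³ = 2.14384

2.144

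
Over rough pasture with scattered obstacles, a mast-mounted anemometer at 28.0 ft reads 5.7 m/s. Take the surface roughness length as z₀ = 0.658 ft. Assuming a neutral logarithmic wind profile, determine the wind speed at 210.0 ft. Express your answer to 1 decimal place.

8.8 m/s

Log law: V(z) ∝ ln(z/z₀), so V₂/V₁ = ln(z₂/z₀) / ln(z₁/z₀).
ln(210.0/0.658) = 5.7657, ln(28.0/0.658) = 3.7508
V₂ = 5.7 × 5.7657/3.7508 = 5.7 × 1.5372 = 8.7620 m/s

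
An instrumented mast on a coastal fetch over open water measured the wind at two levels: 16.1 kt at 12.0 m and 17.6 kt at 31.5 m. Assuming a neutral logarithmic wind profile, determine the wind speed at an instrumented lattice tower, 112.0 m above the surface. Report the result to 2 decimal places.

Log law: V ∝ ln(z/z₀). From the pair, with r = V₁/V₂ = 0.91477,
ln z₀ = (ln z₁ − r·ln z₂)/(1 − r) = (2.4849 − 0.91477×3.4500)/0.08523 = -7.8736 → z₀ = 0.0003807 m
V₃ = V₁ · ln(z₃/z₀)/ln(z₁/z₀) = 16.1 × 12.5921/10.3585 = 19.5716 kt

19.57 kt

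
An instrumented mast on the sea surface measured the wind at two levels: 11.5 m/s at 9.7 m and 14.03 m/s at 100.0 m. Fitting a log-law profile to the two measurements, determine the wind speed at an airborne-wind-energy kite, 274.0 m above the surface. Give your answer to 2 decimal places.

15.12 m/s

Log law: V ∝ ln(z/z₀). From the pair, with r = V₁/V₂ = 0.81967,
ln z₀ = (ln z₁ − r·ln z₂)/(1 − r) = (2.2721 − 0.81967×4.6052)/0.18033 = -8.3326 → z₀ = 0.0002405 m
V₃ = V₁ · ln(z₃/z₀)/ln(z₁/z₀) = 11.5 × 13.9457/10.6047 = 15.1230 m/s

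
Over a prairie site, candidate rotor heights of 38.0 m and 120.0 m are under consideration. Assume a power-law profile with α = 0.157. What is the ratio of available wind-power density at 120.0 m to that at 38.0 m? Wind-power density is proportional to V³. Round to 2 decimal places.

Speed ratio: V_B/V_A = (z_B/z_A)^α = (120.0/38.0)^0.157 = (3.1579)^0.157 = 1.19786
Power-density ratio: P_B/P_A = (V_B/V_A)³ = (1.19786)³ = 1.71876

1.72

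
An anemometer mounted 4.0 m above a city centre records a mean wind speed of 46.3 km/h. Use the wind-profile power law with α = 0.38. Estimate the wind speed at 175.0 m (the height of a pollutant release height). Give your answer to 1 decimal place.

194.6 km/h

Power-law profile: V₂ = V₁ · (z₂/z₁)^α
V₂ = 46.3 × (175.0/4.0)^0.38 = 46.3 × (43.7500)^0.38
    = 46.3 × 4.2031 = 194.6044 km/h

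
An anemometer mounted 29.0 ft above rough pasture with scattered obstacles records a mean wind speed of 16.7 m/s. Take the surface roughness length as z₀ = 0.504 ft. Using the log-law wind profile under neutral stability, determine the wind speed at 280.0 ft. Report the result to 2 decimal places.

Log law: V(z) ∝ ln(z/z₀), so V₂/V₁ = ln(z₂/z₀) / ln(z₁/z₀).
ln(280.0/0.504) = 6.3200, ln(29.0/0.504) = 4.0525
V₂ = 16.7 × 6.3200/4.0525 = 16.7 × 1.5595 = 26.0442 m/s

26.04 m/s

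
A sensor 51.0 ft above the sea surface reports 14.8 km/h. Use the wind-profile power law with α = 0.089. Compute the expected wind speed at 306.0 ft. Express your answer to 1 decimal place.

17.4 km/h

Power-law profile: V₂ = V₁ · (z₂/z₁)^α
V₂ = 14.8 × (306.0/51.0)^0.089 = 14.8 × (6.0000)^0.089
    = 14.8 × 1.1729 = 17.3587 km/h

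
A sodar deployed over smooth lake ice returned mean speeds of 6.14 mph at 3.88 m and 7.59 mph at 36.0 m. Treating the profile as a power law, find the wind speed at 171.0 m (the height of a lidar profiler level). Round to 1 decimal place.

8.8 mph

First find α: α = ln(V₂/V₁)/ln(z₂/z₁) = ln(7.59/6.14)/ln(36.0/3.88) = 0.21201/2.22768 = 0.0952
Extrapolate from 36.0 m to 171.0 m: V₃ = 7.59 × (171.0/36.0)^0.0952 = 7.59 × 1.1598 = 8.8032 mph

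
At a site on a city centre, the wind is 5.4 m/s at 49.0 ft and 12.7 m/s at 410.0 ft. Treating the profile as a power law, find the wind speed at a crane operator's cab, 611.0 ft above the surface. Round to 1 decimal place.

14.9 m/s

First find α: α = ln(V₂/V₁)/ln(z₂/z₁) = ln(12.7/5.4)/ln(410.0/49.0) = 0.85520/2.12434 = 0.4026
Extrapolate from 410.0 ft to 611.0 ft: V₃ = 12.7 × (611.0/410.0)^0.4026 = 12.7 × 1.1742 = 14.9126 m/s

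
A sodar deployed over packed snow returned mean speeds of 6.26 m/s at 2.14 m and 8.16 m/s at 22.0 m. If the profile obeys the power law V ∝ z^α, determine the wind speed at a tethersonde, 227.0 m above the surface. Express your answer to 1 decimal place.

First find α: α = ln(V₂/V₁)/ln(z₂/z₁) = ln(8.16/6.26)/ln(22.0/2.14) = 0.26506/2.33024 = 0.1137
Extrapolate from 22.0 m to 227.0 m: V₃ = 8.16 × (227.0/22.0)^0.1137 = 8.16 × 1.3041 = 10.6411 m/s

10.6 m/s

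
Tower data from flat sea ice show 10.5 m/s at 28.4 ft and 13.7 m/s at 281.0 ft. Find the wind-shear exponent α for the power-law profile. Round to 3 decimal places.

Power law: V₂/V₁ = (z₂/z₁)^α ⇒ α = ln(V₂/V₁) / ln(z₂/z₁)
α = ln(13.7/10.5) / ln(281.0/28.4) = ln(1.3048) / ln(9.8944)
  = 0.26602 / 2.29197 = 0.11607

α ≈ 0.116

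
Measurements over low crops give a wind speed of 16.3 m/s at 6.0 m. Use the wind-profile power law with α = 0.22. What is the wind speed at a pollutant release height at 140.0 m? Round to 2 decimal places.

Power-law profile: V₂ = V₁ · (z₂/z₁)^α
V₂ = 16.3 × (140.0/6.0)^0.22 = 16.3 × (23.3333)^0.22
    = 16.3 × 1.9997 = 32.5944 m/s

32.59 m/s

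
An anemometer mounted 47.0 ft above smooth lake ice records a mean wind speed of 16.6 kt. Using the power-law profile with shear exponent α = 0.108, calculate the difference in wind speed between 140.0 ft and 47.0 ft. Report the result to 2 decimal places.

2.08 kt

Power law: V₂ = V₁ · (z₂/z₁)^α = 16.6 × (2.9787)^0.108 = 18.6768 kt
ΔV = 18.6768 − 16.6 = 2.0768 kt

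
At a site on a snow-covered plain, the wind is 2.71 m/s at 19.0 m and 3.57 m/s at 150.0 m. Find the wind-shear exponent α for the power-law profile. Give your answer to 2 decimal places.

Power law: V₂/V₁ = (z₂/z₁)^α ⇒ α = ln(V₂/V₁) / ln(z₂/z₁)
α = ln(3.57/2.71) / ln(150.0/19.0) = ln(1.3173) / ln(7.8947)
  = 0.27562 / 2.06620 = 0.13339

α ≈ 0.13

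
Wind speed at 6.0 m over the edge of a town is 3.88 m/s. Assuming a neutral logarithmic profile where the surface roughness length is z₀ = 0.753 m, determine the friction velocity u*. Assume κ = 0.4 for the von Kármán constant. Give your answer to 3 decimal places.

u* ≈ 0.748 m/s

Log law: V(z) = (u*/κ) · ln(z/z₀) ⇒ u* = κ · V / ln(z/z₀)
u* = 0.4 × 3.88 / ln(6.0/0.753) = 0.4 × 3.88 / 2.0754
   = 1.5520 / 2.0754 = 0.7478 m/s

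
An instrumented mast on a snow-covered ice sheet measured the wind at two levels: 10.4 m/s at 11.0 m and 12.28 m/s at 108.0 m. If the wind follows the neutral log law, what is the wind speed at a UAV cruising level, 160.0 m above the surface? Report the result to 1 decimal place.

12.6 m/s

Log law: V ∝ ln(z/z₀). From the pair, with r = V₁/V₂ = 0.84691,
ln z₀ = (ln z₁ − r·ln z₂)/(1 − r) = (2.3979 − 0.84691×4.6821)/0.15309 = -10.2383 → z₀ = 0.00003577 m
V₃ = V₁ · ln(z₃/z₀)/ln(z₁/z₀) = 10.4 × 15.3135/12.6362 = 12.6035 m/s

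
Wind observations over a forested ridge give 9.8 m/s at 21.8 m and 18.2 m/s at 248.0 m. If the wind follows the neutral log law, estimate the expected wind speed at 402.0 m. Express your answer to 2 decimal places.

19.87 m/s

Log law: V ∝ ln(z/z₀). From the pair, with r = V₁/V₂ = 0.53846,
ln z₀ = (ln z₁ − r·ln z₂)/(1 − r) = (3.0819 − 0.53846×5.5134)/0.46154 = 0.2451 → z₀ = 1.278 m
V₃ = V₁ · ln(z₃/z₀)/ln(z₁/z₀) = 9.8 × 5.7513/2.8368 = 19.8687 m/s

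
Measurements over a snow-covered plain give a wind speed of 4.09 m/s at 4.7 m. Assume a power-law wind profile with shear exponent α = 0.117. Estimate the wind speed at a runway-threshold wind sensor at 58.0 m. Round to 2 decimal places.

5.49 m/s

Power-law profile: V₂ = V₁ · (z₂/z₁)^α
V₂ = 4.09 × (58.0/4.7)^0.117 = 4.09 × (12.3404)^0.117
    = 4.09 × 1.3418 = 5.4879 m/s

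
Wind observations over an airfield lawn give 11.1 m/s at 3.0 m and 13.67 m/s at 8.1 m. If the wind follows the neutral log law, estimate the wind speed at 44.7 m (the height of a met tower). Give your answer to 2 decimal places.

Log law: V ∝ ln(z/z₀). From the pair, with r = V₁/V₂ = 0.81200,
ln z₀ = (ln z₁ − r·ln z₂)/(1 − r) = (1.0986 − 0.81200×2.0919)/0.18800 = -3.1913 → z₀ = 0.04112 m
V₃ = V₁ · ln(z₃/z₀)/ln(z₁/z₀) = 11.1 × 6.9913/4.2899 = 18.0897 m/s

18.09 m/s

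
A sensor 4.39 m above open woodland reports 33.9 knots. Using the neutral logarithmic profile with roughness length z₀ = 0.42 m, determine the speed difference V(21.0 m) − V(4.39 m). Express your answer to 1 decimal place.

22.6 knots

Log law: V₂ = V₁ · ln(z₂/z₀)/ln(z₁/z₀) = 33.9 × 3.9120/2.3468 = 56.5092 knots
ΔV = 56.5092 − 33.9 = 22.6092 knots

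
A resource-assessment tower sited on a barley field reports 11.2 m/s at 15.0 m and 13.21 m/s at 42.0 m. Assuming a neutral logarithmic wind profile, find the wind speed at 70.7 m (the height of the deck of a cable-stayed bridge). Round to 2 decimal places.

14.23 m/s

Log law: V ∝ ln(z/z₀). From the pair, with r = V₁/V₂ = 0.84784,
ln z₀ = (ln z₁ − r·ln z₂)/(1 − r) = (2.7081 − 0.84784×3.7377)/0.15216 = -3.0291 → z₀ = 0.04836 m
V₃ = V₁ · ln(z₃/z₀)/ln(z₁/z₀) = 11.2 × 7.2876/5.7372 = 14.2266 m/s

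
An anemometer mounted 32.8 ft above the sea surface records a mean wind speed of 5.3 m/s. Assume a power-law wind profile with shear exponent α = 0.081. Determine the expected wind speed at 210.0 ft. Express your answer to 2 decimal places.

6.16 m/s

Power-law profile: V₂ = V₁ · (z₂/z₁)^α
V₂ = 5.3 × (210.0/32.8)^0.081 = 5.3 × (6.4024)^0.081
    = 5.3 × 1.1623 = 6.1601 m/s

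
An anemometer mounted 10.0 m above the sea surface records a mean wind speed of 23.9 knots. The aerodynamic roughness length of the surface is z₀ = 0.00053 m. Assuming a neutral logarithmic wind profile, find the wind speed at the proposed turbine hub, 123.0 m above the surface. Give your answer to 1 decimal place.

30.0 knots

Log law: V(z) ∝ ln(z/z₀), so V₂/V₁ = ln(z₂/z₀) / ln(z₁/z₀).
ln(123.0/0.00053) = 12.3548, ln(10.0/0.00053) = 9.8452
V₂ = 23.9 × 12.3548/9.8452 = 23.9 × 1.2549 = 29.9922 knots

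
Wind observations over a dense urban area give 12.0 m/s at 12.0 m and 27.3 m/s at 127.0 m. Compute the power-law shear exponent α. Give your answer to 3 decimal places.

Power law: V₂/V₁ = (z₂/z₁)^α ⇒ α = ln(V₂/V₁) / ln(z₂/z₁)
α = ln(27.3/12.0) / ln(127.0/12.0) = ln(2.2750) / ln(10.5833)
  = 0.82198 / 2.35928 = 0.34840

α ≈ 0.348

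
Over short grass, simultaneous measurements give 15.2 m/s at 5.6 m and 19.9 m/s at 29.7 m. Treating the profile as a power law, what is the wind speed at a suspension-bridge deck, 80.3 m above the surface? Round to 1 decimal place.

First find α: α = ln(V₂/V₁)/ln(z₂/z₁) = ln(19.9/15.2)/ln(29.7/5.6) = 0.26942/1.66838 = 0.1615
Extrapolate from 29.7 m to 80.3 m: V₃ = 19.9 × (80.3/29.7)^0.1615 = 19.9 × 1.1742 = 23.3674 m/s

23.4 m/s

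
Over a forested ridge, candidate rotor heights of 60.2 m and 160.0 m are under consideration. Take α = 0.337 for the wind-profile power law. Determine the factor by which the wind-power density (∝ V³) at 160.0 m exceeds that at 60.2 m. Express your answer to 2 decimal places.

Speed ratio: V_B/V_A = (z_B/z_A)^α = (160.0/60.2)^0.337 = (2.6578)^0.337 = 1.39016
Power-density ratio: P_B/P_A = (V_B/V_A)³ = (1.39016)³ = 2.68654

2.69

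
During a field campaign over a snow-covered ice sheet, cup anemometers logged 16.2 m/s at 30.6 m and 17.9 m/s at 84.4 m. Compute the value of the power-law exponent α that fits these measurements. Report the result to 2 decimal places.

Power law: V₂/V₁ = (z₂/z₁)^α ⇒ α = ln(V₂/V₁) / ln(z₂/z₁)
α = ln(17.9/16.2) / ln(84.4/30.6) = ln(1.1049) / ln(2.7582)
  = 0.09979 / 1.01457 = 0.09836

α ≈ 0.10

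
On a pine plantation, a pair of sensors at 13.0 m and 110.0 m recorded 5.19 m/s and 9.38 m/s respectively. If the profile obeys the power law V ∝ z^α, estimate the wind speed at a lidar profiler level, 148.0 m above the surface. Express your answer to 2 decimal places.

First find α: α = ln(V₂/V₁)/ln(z₂/z₁) = ln(9.38/5.19)/ln(110.0/13.0) = 0.59185/2.13553 = 0.2771
Extrapolate from 110.0 m to 148.0 m: V₃ = 9.38 × (148.0/110.0)^0.2771 = 9.38 × 1.0857 = 10.1840 m/s

10.18 m/s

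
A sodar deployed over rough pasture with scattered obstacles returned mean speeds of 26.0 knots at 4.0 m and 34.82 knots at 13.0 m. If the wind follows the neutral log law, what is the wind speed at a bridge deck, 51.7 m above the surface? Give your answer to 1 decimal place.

45.2 knots

Log law: V ∝ ln(z/z₀). From the pair, with r = V₁/V₂ = 0.74670,
ln z₀ = (ln z₁ − r·ln z₂)/(1 − r) = (1.3863 − 0.74670×2.5649)/0.25330 = -2.0882 → z₀ = 0.1239 m
V₃ = V₁ · ln(z₃/z₀)/ln(z₁/z₀) = 26.0 × 6.0337/3.4745 = 45.1505 knots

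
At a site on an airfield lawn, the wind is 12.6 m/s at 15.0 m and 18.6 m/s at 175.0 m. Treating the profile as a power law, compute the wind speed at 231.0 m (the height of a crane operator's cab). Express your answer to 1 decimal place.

19.4 m/s

First find α: α = ln(V₂/V₁)/ln(z₂/z₁) = ln(18.6/12.6)/ln(175.0/15.0) = 0.38946/2.45674 = 0.1585
Extrapolate from 175.0 m to 231.0 m: V₃ = 18.6 × (231.0/175.0)^0.1585 = 18.6 × 1.0450 = 19.4369 m/s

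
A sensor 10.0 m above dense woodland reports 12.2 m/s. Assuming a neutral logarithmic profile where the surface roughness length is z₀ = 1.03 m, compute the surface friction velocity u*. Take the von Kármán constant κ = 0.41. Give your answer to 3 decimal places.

Log law: V(z) = (u*/κ) · ln(z/z₀) ⇒ u* = κ · V / ln(z/z₀)
u* = 0.41 × 12.2 / ln(10.0/1.03) = 0.41 × 12.2 / 2.2730
   = 5.0020 / 2.2730 = 2.2006 m/s

u* ≈ 2.201 m/s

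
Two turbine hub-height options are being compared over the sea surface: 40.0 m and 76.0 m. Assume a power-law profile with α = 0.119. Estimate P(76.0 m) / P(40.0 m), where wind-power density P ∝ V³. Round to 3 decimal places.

1.258

Speed ratio: V_B/V_A = (z_B/z_A)^α = (76.0/40.0)^0.119 = (1.9000)^0.119 = 1.07937
Power-density ratio: P_B/P_A = (V_B/V_A)³ = (1.07937)³ = 1.25752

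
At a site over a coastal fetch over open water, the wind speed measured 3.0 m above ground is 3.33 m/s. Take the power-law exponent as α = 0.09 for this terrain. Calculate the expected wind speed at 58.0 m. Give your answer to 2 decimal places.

Power-law profile: V₂ = V₁ · (z₂/z₁)^α
V₂ = 3.33 × (58.0/3.0)^0.09 = 3.33 × (19.3333)^0.09
    = 3.33 × 1.3055 = 4.3472 m/s

4.35 m/s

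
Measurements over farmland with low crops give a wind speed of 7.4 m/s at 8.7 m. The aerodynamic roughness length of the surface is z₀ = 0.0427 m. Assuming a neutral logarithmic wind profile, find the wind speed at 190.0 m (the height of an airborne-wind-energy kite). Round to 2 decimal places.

Log law: V(z) ∝ ln(z/z₀), so V₂/V₁ = ln(z₂/z₀) / ln(z₁/z₀).
ln(190.0/0.0427) = 8.4006, ln(8.7/0.0427) = 5.3169
V₂ = 7.4 × 8.4006/5.3169 = 7.4 × 1.5800 = 11.6919 m/s

11.69 m/s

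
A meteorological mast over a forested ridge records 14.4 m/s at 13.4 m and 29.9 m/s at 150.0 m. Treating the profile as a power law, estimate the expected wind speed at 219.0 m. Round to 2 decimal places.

33.53 m/s

First find α: α = ln(V₂/V₁)/ln(z₂/z₁) = ln(29.9/14.4)/ln(150.0/13.4) = 0.73063/2.41538 = 0.3025
Extrapolate from 150.0 m to 219.0 m: V₃ = 29.9 × (219.0/150.0)^0.3025 = 29.9 × 1.1213 = 33.5264 m/s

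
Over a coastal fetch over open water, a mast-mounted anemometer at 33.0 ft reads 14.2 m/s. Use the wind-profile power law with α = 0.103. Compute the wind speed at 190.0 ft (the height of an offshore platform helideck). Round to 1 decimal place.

Power-law profile: V₂ = V₁ · (z₂/z₁)^α
V₂ = 14.2 × (190.0/33.0)^0.103 = 14.2 × (5.7576)^0.103
    = 14.2 × 1.1976 = 17.0056 m/s

17.0 m/s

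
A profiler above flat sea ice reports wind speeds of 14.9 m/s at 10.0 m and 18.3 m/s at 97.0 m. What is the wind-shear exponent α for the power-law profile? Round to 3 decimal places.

α ≈ 0.090

Power law: V₂/V₁ = (z₂/z₁)^α ⇒ α = ln(V₂/V₁) / ln(z₂/z₁)
α = ln(18.3/14.9) / ln(97.0/10.0) = ln(1.2282) / ln(9.7000)
  = 0.20554 / 2.27213 = 0.09046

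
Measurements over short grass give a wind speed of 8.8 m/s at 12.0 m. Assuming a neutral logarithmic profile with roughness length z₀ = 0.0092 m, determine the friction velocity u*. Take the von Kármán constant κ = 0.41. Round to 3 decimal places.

Log law: V(z) = (u*/κ) · ln(z/z₀) ⇒ u* = κ · V / ln(z/z₀)
u* = 0.41 × 8.8 / ln(12.0/0.0092) = 0.41 × 8.8 / 7.1735
   = 3.6080 / 7.1735 = 0.5030 m/s

u* ≈ 0.503 m/s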